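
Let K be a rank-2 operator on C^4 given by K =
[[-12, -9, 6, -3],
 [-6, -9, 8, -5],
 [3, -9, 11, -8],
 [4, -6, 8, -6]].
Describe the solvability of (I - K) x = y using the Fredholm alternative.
(I - K) is singular (det(I - K) = 0, i.e. 1 ∈ sigma(K)). (I - K) x = y is solvable iff y ⊥ ker((I - K)^*) = span{(7, -15, 19, -14)}, i.e. iff 7y_1 - 15y_2 + 19y_3 - 14y_4 = 0. When solvable, x is determined up to adding multiples of (0, 2, 5, 4) (ker(I - K) = span{(0, 2, 5, 4)}, dimension 1).

K has rank 2 and factors as K = U V^T = u1 v1^T + u2 v2^T with u1 = (3, 3, 3, 2), v1 = (-1, -3, 3, -2), u2 = (3, 1, -2, -2), v2 = (-3, 0, -1, 1) (multiplying out reproduces the displayed K). The nonzero eigenvalues of U V^T coincide with those of the 2 x 2 matrix G = V^T U = [[v1·u1, v1·u2], [v2·u1, v2·u2]] = [[-7, -8], [-10, -9]], and by the Sylvester determinant identity det(I_4 - U V^T) = det(I_2 - V^T U) = det([[8, 8], [10, 10]]) = (8)(10) - (8)(10) = 0. (Direct check: I - K =
[[13, 9, -6, 3],
 [6, 10, -8, 5],
 [-3, 9, -10, 8],
 [-4, 6, -8, 7]]
has determinant 0.) So 1 is an eigenvalue of K and (I - K) is not invertible. The finite-dimensional Fredholm alternative says: either (I - K) is invertible, or ker(I - K) ≠ {0} and then range(I - K) = ker((I - K)^*)^⊥, with dim ker(I - K) = dim ker((I - K)^*). We are in the second case, so we compute both kernels via the 2 x 2 reduction. If (I - U V^T) x = 0 then x = U (V^T x) lies in the column space of U; writing x = U b gives U (I_2 - G) b = 0, and since u1, u2 are independent, (I_2 - G) b = 0. With I_2 - G = [[8, 8], [10, 10]] (singular, as its determinant is 0) a null vector is b = (1, -1), so ker(I - K) = span{1·u1 + (-1)·u2} = span{(0, 2, 5, 4)}. For the adjoint, (I - K)^* = I - K^T = I - V U^T, and the same argument gives ker((I - K)^*) = {V a : (I_2 - G)^T a = 0}; (I_2 - G)^T = [[8, 10], [8, 10]] has null vector a = (5, -4), so ker((I - K)^*) = span{5·v1 + (-4)·v2} = span{(7, -15, 19, -14)}. (Both kernels are 1-dimensional, matching rank(I - K) = 3.) Therefore (I - K) x = y is solvable iff <y, (7, -15, 19, -14)> = 0, i.e. iff 7y_1 - 15y_2 + 19y_3 - 14y_4 = 0; when solvable the solution set is the line x_p + c·(0, 2, 5, 4), c ∈ C.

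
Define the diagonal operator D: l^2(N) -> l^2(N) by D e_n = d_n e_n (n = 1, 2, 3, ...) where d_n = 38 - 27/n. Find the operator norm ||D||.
||D|| = 38

For a diagonal operator on l^2 with entries d_n, ||D|| = sup_n |d_n|. Here d_1 = 11, d_2 = 49/2, ..., and d_n = 38 - 27/n increases monotonically toward 38. All terms lie in [11, 38), so |d_n| = d_n and the supremum is the limit 38, which is not attained by any individual d_n. Hence ||D|| = 38.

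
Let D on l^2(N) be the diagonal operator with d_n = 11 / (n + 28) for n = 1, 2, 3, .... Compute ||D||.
||D|| = 11/29 (attained at n = 1)

For D diagonal, ||D|| = sup_n |d_n| = sup_n 11/(n + 28). This is positive and strictly decreasing in n, so the supremum is attained at n = 1: d_1 = 11/(1 + 28) = 11/29. Hence ||D|| = 11/29.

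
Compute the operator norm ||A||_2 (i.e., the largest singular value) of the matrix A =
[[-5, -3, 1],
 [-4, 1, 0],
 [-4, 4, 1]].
||A||_2 ≈ 7.6952 (= sqrt(largest eigenvalue of A^T A))

||A||_2 = sigma_max(A) = sqrt(lambda_max(A^T A)). Form the symmetric matrix M = A^T A =
[[57, -5, -9],
 [-5, 26, 1],
 [-9, 1, 2]].
Its characteristic polynomial (trace, sum of principal 2x2 minors, determinant of M give the coefficients) is
  p(λ) = det(λ I - M) = λ^3 - 85λ^2 + 1541λ - 841.
No integer candidate from the rational root theorem (±divisors of 841) is a root, so the roots are irrational. The cubic discriminant is Δ = 2417374384 > 0, so there are three distinct real roots. p(0) = -841 and p(1) = 616 have opposite signs, so a root lies in (0, 1); Newton's method refines it to λ ≈ 0.5631. p(25) = 184 and p(26) = -659 have opposite signs, so a root lies in (25, 26); Newton's method refines it to λ ≈ 25.2201. p(59) = -428 and p(60) = 1619 have opposite signs, so a root lies in (59, 60); Newton's method refines it to λ ≈ 59.2168. Check (Vieta): the three roots sum to 85, matching tr M = 85.
So the eigenvalues of A^T A are ≈ 0.5631, 25.2201, 59.2168 (all ≥ 0, as they must be for A^T A). The largest is λ_max ≈ 59.2168, hence ||A||_2 = sqrt(λ_max) ≈ 7.6952.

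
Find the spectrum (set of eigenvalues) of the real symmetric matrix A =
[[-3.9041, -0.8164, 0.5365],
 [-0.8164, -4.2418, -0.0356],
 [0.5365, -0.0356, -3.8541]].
sigma(A) ≈ {-5, -4, -3}

A is real symmetric, so its spectrum consists of real eigenvalues. Expanding the characteristic polynomial of the displayed matrix gives
  det(λ I - A) = p(λ) = λ^3 + (12)λ^2 + (47)λ + (60).
Solving p(λ) = 0 yields eigenvalues ≈ -5, -4, -3. (A is shown rounded to 4 decimals, so these recover the underlying integer eigenvalues to within that precision.)
Verification: the trace of A = -12 equals the sum of eigenvalues -12, and det(A) ≈ -59.9996 matches the eigenvalue product -60.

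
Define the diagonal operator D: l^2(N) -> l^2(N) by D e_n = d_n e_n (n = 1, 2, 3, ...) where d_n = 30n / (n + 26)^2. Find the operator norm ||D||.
||D|| = 15/52 (attained at n = 26)

For D diagonal, ||D|| = sup_n |d_n|. Treat f(x) = 30x / (x + 26)^2 for real x > 0. By the quotient rule, f'(x) = 30(26 - x)/(x + 26)^3, which is positive for x < 26 and negative for x > 26. So f has a unique maximum at x = 26, and since 26 is a positive integer, the supremum over n ≥ 1 is attained at n = 26: d_26 = 30·26/(26 + 26)^2 = 30·26/2704 = 15/52. Hence ||D|| = 15/52.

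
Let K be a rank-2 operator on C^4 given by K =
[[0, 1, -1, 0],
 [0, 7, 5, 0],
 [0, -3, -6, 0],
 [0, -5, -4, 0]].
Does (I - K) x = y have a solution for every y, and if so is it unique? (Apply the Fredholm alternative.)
(I - K) is invertible (det(I - K) = -27 ≠ 0), so for every y in C^4 the equation (I - K) x = y has a unique solution.

K has rank 2 and factors as K = U V^T = u1 v1^T + u2 v2^T with u1 = (-1, 1, -3, -1), v1 = (0, 3, 3, 0), u2 = (-2, -2, -3, 1), v2 = (0, -2, -1, 0) (multiplying out reproduces the displayed K). The nonzero eigenvalues of U V^T coincide with those of the 2 x 2 matrix G = V^T U = [[v1·u1, v1·u2], [v2·u1, v2·u2]] = [[-6, -15], [1, 7]], and by the Sylvester determinant identity det(I_4 - U V^T) = det(I_2 - V^T U) = det([[7, 15], [-1, -6]]) = (7)(-6) - (15)(-1) = -27. (Direct check: I - K =
[[1, -1, 1, 0],
 [0, -6, -5, 0],
 [0, 3, 7, 0],
 [0, 5, 4, 1]]
has determinant -27.) The finite-dimensional Fredholm alternative says: either (I - K) is invertible, or ker(I - K) ≠ {0} and then range(I - K) = ker((I - K)^*)^⊥, with dim ker(I - K) = dim ker((I - K)^*). Since det(I - K) ≠ 0, 1 is not an eigenvalue of K and ker(I - K) = {0}, so we are in the first case: for every y there is a unique x = (I - K)^(-1) y. (Explicitly, by the Woodbury identity, (I - U V^T)^(-1) = I + U (I_2 - G)^(-1) V^T.)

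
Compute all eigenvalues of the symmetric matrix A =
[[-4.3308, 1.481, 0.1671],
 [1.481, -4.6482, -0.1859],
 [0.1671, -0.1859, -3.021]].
sigma(A) ≈ {-6, -3} (-3 with multiplicity 2)

A is real symmetric, so its spectrum consists of real eigenvalues. Expanding the characteristic polynomial of the displayed matrix gives
  det(λ I - A) = p(λ) = λ^3 + (12)λ^2 + (45)λ + (54).
Solving p(λ) = 0 yields eigenvalues ≈ -6, -3, -3. (A is shown rounded to 4 decimals, so these recover the underlying integer eigenvalues to within that precision.)
Verification: the trace of A = -12 equals the sum of eigenvalues -12, and det(A) ≈ -54.0004 matches the eigenvalue product -54.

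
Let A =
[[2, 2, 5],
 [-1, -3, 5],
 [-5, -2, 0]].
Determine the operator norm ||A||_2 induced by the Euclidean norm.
||A||_2 ≈ 7.1572 (= sqrt(largest eigenvalue of A^T A))

||A||_2 = sigma_max(A) = sqrt(lambda_max(A^T A)). Form the symmetric matrix M = A^T A =
[[30, 17, 5],
 [17, 17, -5],
 [5, -5, 50]].
Its characteristic polynomial (trace, sum of principal 2x2 minors, determinant of M give the coefficients) is
  p(λ) = det(λ I - M) = λ^3 - 97λ^2 + 2521λ - 9025.
No integer candidate from the rational root theorem (±divisors of 9025) is a root, so the roots are irrational. The cubic discriminant is Δ = 288450800 > 0, so there are three distinct real roots. p(4) = -429 and p(5) = 1280 have opposite signs, so a root lies in (4, 5); Newton's method refines it to λ ≈ 4.242. p(41) = 200 and p(42) = -163 have opposite signs, so a root lies in (41, 42); Newton's method refines it to λ ≈ 41.5321. p(51) = -100 and p(52) = 387 have opposite signs, so a root lies in (51, 52); Newton's method refines it to λ ≈ 51.2259. Check (Vieta): the three roots sum to 97, matching tr M = 97.
So the eigenvalues of A^T A are ≈ 4.242, 41.5321, 51.2259 (all ≥ 0, as they must be for A^T A). The largest is λ_max ≈ 51.2259, hence ||A||_2 = sqrt(λ_max) ≈ 7.1572.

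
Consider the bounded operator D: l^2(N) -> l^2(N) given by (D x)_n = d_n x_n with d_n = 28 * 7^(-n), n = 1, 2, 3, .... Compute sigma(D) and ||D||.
sigma(D) = {28 * 7^(-n) : n ≥ 1} ∪ {0}; ||D|| = 4

A bounded diagonal operator on l^2 with diagonal entries d_n has spectrum equal to the closure of {d_n : n ≥ 1}: every d_n is an eigenvalue (with eigenvector e_n), so {d_n} ⊂ sigma(D); the spectrum is closed, so its closure is too; and for lambda not in the closure, (D - lambda I) has bounded inverse (the diagonal entries 1/(d_n - lambda) are bounded). For our sequence d_n = 28 * 7^(-n), n = 1, 2, 3, ...:
  - {d_n} = {28 * 7^(-n) : n ≥ 1}; the only limit point is 0
  - closure = {28 * 7^(-n) : n ≥ 1} ∪ {0}
For the norm: a diagonal operator has ||D|| = sup_n |d_n|. Here d_n = 28 * 7^(-n) is positive and decreasing, so sup_n |d_n| = d_1 = 28/7 = 4. So ||D|| = 4.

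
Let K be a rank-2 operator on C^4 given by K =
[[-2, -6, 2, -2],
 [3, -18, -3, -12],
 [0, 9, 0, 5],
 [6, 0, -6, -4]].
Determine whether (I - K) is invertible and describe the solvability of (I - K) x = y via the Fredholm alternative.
(I - K) is invertible (det(I - K) = 228 ≠ 0), so for every y in C^4 the equation (I - K) x = y has a unique solution.

K has rank 2 and factors as K = U V^T = u1 v1^T + u2 v2^T with u1 = (0, 3, -1, 2), v1 = (2, -3, -2, -3), u2 = (2, 3, -2, -2), v2 = (-1, -3, 1, -1) (multiplying out reproduces the displayed K). The nonzero eigenvalues of U V^T coincide with those of the 2 x 2 matrix G = V^T U = [[v1·u1, v1·u2], [v2·u1, v2·u2]] = [[-13, 5], [-12, -11]], and by the Sylvester determinant identity det(I_4 - U V^T) = det(I_2 - V^T U) = det([[14, -5], [12, 12]]) = (14)(12) - (-5)(12) = 228. (Direct check: I - K =
[[3, 6, -2, 2],
 [-3, 19, 3, 12],
 [0, -9, 1, -5],
 [-6, 0, 6, 5]]
has determinant 228.) The finite-dimensional Fredholm alternative says: either (I - K) is invertible, or ker(I - K) ≠ {0} and then range(I - K) = ker((I - K)^*)^⊥, with dim ker(I - K) = dim ker((I - K)^*). Since det(I - K) ≠ 0, 1 is not an eigenvalue of K and ker(I - K) = {0}, so we are in the first case: for every y there is a unique x = (I - K)^(-1) y. (Explicitly, by the Woodbury identity, (I - U V^T)^(-1) = I + U (I_2 - G)^(-1) V^T.)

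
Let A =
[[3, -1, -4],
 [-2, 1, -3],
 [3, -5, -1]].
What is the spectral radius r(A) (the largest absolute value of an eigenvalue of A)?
r(A) ≈ 4.2378

The eigenvalues of A are the roots of its characteristic polynomial. With M = A (coefficients from the trace, the sum of principal 2x2 minors, and det A):
  p(λ) = det(λ I - M) = λ^3 - 3λ^2 - 6λ + 65.
No integer candidate from the rational root theorem (±divisors of 65) is a root, so the roots are irrational. The cubic discriminant is Δ = -84807 < 0, so there is one real root and a complex-conjugate pair. p(-4) = -23 and p(-3) = 29 have opposite signs, so a root lies in (-4, -3); Newton's method refines it to λ ≈ -3.6194. Dividing out (λ - (-3.6194)) leaves approximately λ^2 - 6.6194λ + 17.9586. For λ^2 - 6.6194λ + 17.9586 the discriminant is -28.0175. It is negative, so the remaining roots are the complex-conjugate pair λ ≈ 3.3097 ± 2.6466i. Their product equals the constant term, so |λ|^2 ≈ 17.9586 and |λ| ≈ 4.2378.
Thus the eigenvalues (to 4 decimals) are -3.6194 (modulus 3.6194); 3.3097 ± 2.6466i (modulus 4.2378). The spectral radius is the largest modulus: r(A) ≈ 4.2378. (Cross-check: r(A) ≤ ||A||_2 ≈ 7.0262; equality holds whenever A is normal, though it can also hold for some non-normal A.)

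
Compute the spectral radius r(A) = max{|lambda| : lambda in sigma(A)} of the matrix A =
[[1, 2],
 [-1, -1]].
r(A) = 1

The eigenvalues of A are the roots of its characteristic polynomial. With M = A (coefficients from the trace and determinant):
  p(λ) = det(λ I - M) = λ^2 + 1.
For λ^2 + 1 the discriminant is -4. It is negative, so the roots are the complex-conjugate pair λ = 0 ± (sqrt(4)/2) i ≈ 0 ± 1i. For a conjugate pair the product of the roots equals the constant term, so |λ|^2 = 1 and |λ| = sqrt(1) = 1.
Thus the eigenvalues (to 4 decimals) are 0 ± 1i (modulus 1). The spectral radius is the largest modulus: r(A) = 1. (Cross-check: r(A) ≤ ||A||_2 ≈ 2.618; equality holds whenever A is normal, though it can also hold for some non-normal A.)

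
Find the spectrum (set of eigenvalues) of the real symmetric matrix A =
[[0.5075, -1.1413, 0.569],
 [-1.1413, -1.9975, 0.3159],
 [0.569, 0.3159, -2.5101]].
sigma(A) ≈ {-3, -2, 1}

A is real symmetric, so its spectrum consists of real eigenvalues. Expanding the characteristic polynomial of the displayed matrix gives
  det(λ I - A) = p(λ) = λ^3 + (4)λ^2 + (1)λ + (-6).
Solving p(λ) = 0 yields eigenvalues ≈ -3, -2, 1. (A is shown rounded to 4 decimals, so these recover the underlying integer eigenvalues to within that precision.)
Verification: the trace of A = -4 equals the sum of eigenvalues -4, and det(A) ≈ 5.9999 matches the eigenvalue product 6.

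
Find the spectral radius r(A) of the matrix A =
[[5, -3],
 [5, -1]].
r(A) = sqrt(10) ≈ 3.1623

The eigenvalues of A are the roots of its characteristic polynomial. With M = A (coefficients from the trace and determinant):
  p(λ) = det(λ I - M) = λ^2 - 4λ + 10.
For λ^2 - 4λ + 10 the discriminant is -24. It is negative, so the roots are the complex-conjugate pair λ = 2 ± (sqrt(24)/2) i ≈ 2 ± 2.4495i. For a conjugate pair the product of the roots equals the constant term, so |λ|^2 = 10 and |λ| = sqrt(10) ≈ 3.1623.
Thus the eigenvalues (to 4 decimals) are 2 ± 2.4495i (modulus 3.1623). The spectral radius is the largest modulus: r(A) = sqrt(10) ≈ 3.1623. (Cross-check: r(A) ≤ ||A||_2 ≈ 7.6344; equality holds whenever A is normal, though it can also hold for some non-normal A.)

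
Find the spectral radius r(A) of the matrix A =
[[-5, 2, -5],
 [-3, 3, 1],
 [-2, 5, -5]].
r(A) ≈ 6.5503

The eigenvalues of A are the roots of its characteristic polynomial. With M = A (coefficients from the trace, the sum of principal 2x2 minors, and det A):
  p(λ) = det(λ I - M) = λ^3 + 7λ^2 - 14λ - 111.
No integer candidate from the rational root theorem (±divisors of 111) is a root, so the roots are irrational. The cubic discriminant is Δ = 36009 > 0, so there are three distinct real roots. p(-7) = -13 and p(-6) = 9 have opposite signs, so a root lies in (-7, -6); Newton's method refines it to λ ≈ -6.5503. p(-5) = 9 and p(-4) = -7 have opposite signs, so a root lies in (-5, -4); Newton's method refines it to λ ≈ -4.3475. p(3) = -63 and p(4) = 9 have opposite signs, so a root lies in (3, 4); Newton's method refines it to λ ≈ 3.8978. Check (Vieta): the three roots sum to -7, matching tr M = -7.
Thus the eigenvalues (to 4 decimals) are -6.5503 (modulus 6.5503); -4.3475 (modulus 4.3475); 3.8978 (modulus 3.8978). The spectral radius is the largest modulus: r(A) ≈ 6.5503. (Cross-check: r(A) ≤ ||A||_2 ≈ 10.2448; equality holds whenever A is normal, though it can also hold for some non-normal A.)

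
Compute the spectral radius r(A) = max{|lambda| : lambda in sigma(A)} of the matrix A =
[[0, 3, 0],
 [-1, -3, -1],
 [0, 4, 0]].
r(A) = sqrt(7) ≈ 2.6458

The eigenvalues of A are the roots of its characteristic polynomial. With M = A (coefficients from the trace, the sum of principal 2x2 minors, and det A):
  p(λ) = det(λ I - M) = λ^3 + 3λ^2 + 7λ.
The constant term is 0, so λ = 0 is a root. Dividing out λ leaves p(λ) = λ(λ^2 + 3λ + 7). For λ^2 + 3λ + 7 the discriminant is -19. It is negative, so the roots are the complex-conjugate pair λ = -3/2 ± (sqrt(19)/2) i ≈ -1.5 ± 2.1794i. For a conjugate pair the product of the roots equals the constant term, so |λ|^2 = 7 and |λ| = sqrt(7) ≈ 2.6458.
Thus the eigenvalues (to 4 decimals) are -1.5 ± 2.1794i (modulus 2.6458); 0 (modulus 0). The spectral radius is the largest modulus: r(A) = sqrt(7) ≈ 2.6458. (Cross-check: r(A) ≤ ||A||_2 ≈ 5.8782; equality holds whenever A is normal, though it can also hold for some non-normal A.)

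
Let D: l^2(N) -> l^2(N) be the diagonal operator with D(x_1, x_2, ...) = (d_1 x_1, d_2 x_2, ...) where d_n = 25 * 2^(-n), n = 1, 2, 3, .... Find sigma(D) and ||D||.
sigma(D) = {25 * 2^(-n) : n ≥ 1} ∪ {0}; ||D|| = 25/2

A bounded diagonal operator on l^2 with diagonal entries d_n has spectrum equal to the closure of {d_n : n ≥ 1}: every d_n is an eigenvalue (with eigenvector e_n), so {d_n} ⊂ sigma(D); the spectrum is closed, so its closure is too; and for lambda not in the closure, (D - lambda I) has bounded inverse (the diagonal entries 1/(d_n - lambda) are bounded). For our sequence d_n = 25 * 2^(-n), n = 1, 2, 3, ...:
  - {d_n} = {25 * 2^(-n) : n ≥ 1}; the only limit point is 0
  - closure = {25 * 2^(-n) : n ≥ 1} ∪ {0}
For the norm: a diagonal operator has ||D|| = sup_n |d_n|. Here d_n = 25 * 2^(-n) is positive and decreasing, so sup_n |d_n| = d_1 = 25/2. So ||D|| = 25/2.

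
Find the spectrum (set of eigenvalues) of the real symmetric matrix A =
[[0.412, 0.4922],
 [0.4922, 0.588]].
sigma(A) ≈ {0, 1}

A is real symmetric, so its spectrum consists of real eigenvalues. Expanding the characteristic polynomial of the displayed matrix gives
  det(λ I - A) = p(λ) = λ^2 + (-1)λ + (0).
Solving p(λ) = 0 yields eigenvalues ≈ 0, 1. (A is shown rounded to 4 decimals, so these recover the underlying integer eigenvalues to within that precision.)
Verification: the trace of A = 1 equals the sum of eigenvalues 1, and det(A) ≈ -0.0000 matches the eigenvalue product 0.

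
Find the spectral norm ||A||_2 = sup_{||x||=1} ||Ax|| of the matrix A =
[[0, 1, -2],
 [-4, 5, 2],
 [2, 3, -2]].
||A||_2 ≈ 6.7376 (= sqrt(largest eigenvalue of A^T A))

||A||_2 = sigma_max(A) = sqrt(lambda_max(A^T A)). Form the symmetric matrix M = A^T A =
[[20, -14, -12],
 [-14, 35, 2],
 [-12, 2, 12]].
Its characteristic polynomial (trace, sum of principal 2x2 minors, determinant of M give the coefficients) is
  p(λ) = det(λ I - M) = λ^3 - 67λ^2 + 1016λ - 1600.
No integer candidate from the rational root theorem (±divisors of 1600) is a root, so the roots are irrational. The cubic discriminant is Δ = 405179200 > 0, so there are three distinct real roots. p(1) = -650 and p(2) = 172 have opposite signs, so a root lies in (1, 2); Newton's method refines it to λ ≈ 1.7777. p(19) = 376 and p(20) = -80 have opposite signs, so a root lies in (19, 20); Newton's method refines it to λ ≈ 19.8271. p(45) = -430 and p(46) = 700 have opposite signs, so a root lies in (45, 46); Newton's method refines it to λ ≈ 45.3952. Check (Vieta): the three roots sum to 67, matching tr M = 67.
So the eigenvalues of A^T A are ≈ 1.7777, 19.8271, 45.3952 (all ≥ 0, as they must be for A^T A). The largest is λ_max ≈ 45.3952, hence ||A||_2 = sqrt(λ_max) ≈ 6.7376.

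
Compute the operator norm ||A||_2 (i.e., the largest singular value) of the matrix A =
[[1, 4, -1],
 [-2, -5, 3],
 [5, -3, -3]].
||A||_2 ≈ 7.4179 (= sqrt(largest eigenvalue of A^T A))

||A||_2 = sigma_max(A) = sqrt(lambda_max(A^T A)). Form the symmetric matrix M = A^T A =
[[30, -1, -22],
 [-1, 50, -10],
 [-22, -10, 19]].
Its characteristic polynomial (trace, sum of principal 2x2 minors, determinant of M give the coefficients) is
  p(λ) = det(λ I - M) = λ^3 - 99λ^2 + 2435λ - 841.
No integer candidate from the rational root theorem (±divisors of 841) is a root, so the roots are irrational. The cubic discriminant is Δ = 727742272 > 0, so there are three distinct real roots. p(0) = -841 and p(1) = 1496 have opposite signs, so a root lies in (0, 1); Newton's method refines it to λ ≈ 0.3504. p(43) = 320 and p(44) = -181 have opposite signs, so a root lies in (43, 44); Newton's method refines it to λ ≈ 43.6239. p(55) = -16 and p(56) = 671 have opposite signs, so a root lies in (55, 56); Newton's method refines it to λ ≈ 55.0257. Check (Vieta): the three roots sum to 99, matching tr M = 99.
So the eigenvalues of A^T A are ≈ 0.3504, 43.6239, 55.0257 (all ≥ 0, as they must be for A^T A). The largest is λ_max ≈ 55.0257, hence ||A||_2 = sqrt(λ_max) ≈ 7.4179.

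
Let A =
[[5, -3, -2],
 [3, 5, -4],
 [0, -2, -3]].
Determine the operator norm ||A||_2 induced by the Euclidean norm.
||A||_2 ≈ 7.44 (= sqrt(largest eigenvalue of A^T A))

||A||_2 = sigma_max(A) = sqrt(lambda_max(A^T A)). Form the symmetric matrix M = A^T A =
[[34, 0, -22],
 [0, 38, -8],
 [-22, -8, 29]].
Its characteristic polynomial (trace, sum of principal 2x2 minors, determinant of M give the coefficients) is
  p(λ) = det(λ I - M) = λ^3 - 101λ^2 + 2832λ - 16900.
No integer candidate from the rational root theorem (±divisors of 16900) is a root, so the roots are irrational. The cubic discriminant is Δ = 612324352 > 0, so there are three distinct real roots. p(8) = -196 and p(9) = 1136 have opposite signs, so a root lies in (8, 9); Newton's method refines it to λ ≈ 8.1403. p(37) = 268 and p(38) = -256 have opposite signs, so a root lies in (37, 38); Newton's method refines it to λ ≈ 37.506. p(55) = -290 and p(56) = 572 have opposite signs, so a root lies in (55, 56); Newton's method refines it to λ ≈ 55.3538. Check (Vieta): the three roots sum to 101, matching tr M = 101.
So the eigenvalues of A^T A are ≈ 8.1403, 37.506, 55.3538 (all ≥ 0, as they must be for A^T A). The largest is λ_max ≈ 55.3538, hence ||A||_2 = sqrt(λ_max) ≈ 7.44.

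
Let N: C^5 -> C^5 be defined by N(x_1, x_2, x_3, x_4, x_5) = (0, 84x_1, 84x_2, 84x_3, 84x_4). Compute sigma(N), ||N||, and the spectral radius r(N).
sigma(N) = {0}; ||N|| = 84; r(N) = 0. (N is nilpotent with N^5 = 0.)

On C^5, N is a strictly lower-triangular matrix with 84 on the subdiagonal and zeros elsewhere, so its characteristic polynomial is lambda^5 and every eigenvalue is 0: sigma(N) = {0}. For the operator norm, N e_i = 84e_{i+1} for i = 1, ..., 4 and N e_5 = 0, so the singular values of N are 84 (with multiplicity 4) and 0; hence ||N|| = 84. The spectral radius r(N) = max|lambda| = 0. Note ||N|| > r(N) — characteristic of non-normal nilpotent operators. Indeed N^5 = 0.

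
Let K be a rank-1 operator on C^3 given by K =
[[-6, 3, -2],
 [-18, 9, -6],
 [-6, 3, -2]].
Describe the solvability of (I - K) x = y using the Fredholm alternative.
(I - K) is singular (det(I - K) = 0, i.e. 1 ∈ sigma(K)). (I - K) x = y is solvable iff y ⊥ ker((I - K)^*) = span{(-6, 3, -2)}, i.e. iff -6y_1 + 3y_2 - 2y_3 = 0. When solvable, the solutions are x = y + c·(1, 3, 1), c arbitrary (ker(I - K) = span{(1, 3, 1)}, dimension 1).

K has rank 1, so it is an outer product K = u v^T: every row of K is a multiple of one row vector. Reading off the entries, u = (1, 3, 1) and v = (-6, 3, -2) (row i of K equals u_i·v^T). A rank-one matrix u v^T satisfies K u = u (v·u) and kills the (2)-dimensional subspace v^⊥, so its characteristic polynomial is lambda^2 (lambda - v·u) with v·u = tr K = 1. Hence the eigenvalues of I - K are 1 (multiplicity 2) and 1 - (1) = 0, so det(I - K) = 0. (Direct check: I - K =
[[7, -3, 2],
 [18, -8, 6],
 [6, -3, 3]]
has determinant 0.) So 1 is an eigenvalue of K and (I - K) is not invertible. The finite-dimensional Fredholm alternative says: either (I - K) is invertible, or ker(I - K) ≠ {0} and then range(I - K) = ker((I - K)^*)^⊥, with dim ker(I - K) = dim ker((I - K)^*). We are in the second case, so we need both kernels. Kernel of I - K: (I - K) u = u - u (v·u) = u - u = 0, so ker(I - K) = span{u} = span{(1, 3, 1)} (it is exactly 1-dimensional because rank(I - K) = 2). Kernel of the adjoint: K is real, so (I - K)^* = I - K^T = I - v u^T, and (I - v u^T) v = v - v (u·v) = 0; hence ker((I - K)^*) = span{v} = span{(-6, 3, -2)}. Therefore (I - K) x = y is solvable iff <y, v> = 0, i.e. iff -6y_1 + 3y_2 - 2y_3 = 0. When this holds, K y = u (v·y) = 0, so (I - K) y = y and x = y is a particular solution; the full solution set is the line x = y + c·u = y + c·(1, 3, 1), c ∈ C.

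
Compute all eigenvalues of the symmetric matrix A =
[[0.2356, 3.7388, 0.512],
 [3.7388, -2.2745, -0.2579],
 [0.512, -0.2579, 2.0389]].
sigma(A) ≈ {-5, 2, 3}

A is real symmetric, so its spectrum consists of real eigenvalues. Expanding the characteristic polynomial of the displayed matrix gives
  det(λ I - A) = p(λ) = λ^3 + (0)λ^2 + (-19)λ + (30).
Solving p(λ) = 0 yields eigenvalues ≈ -5, 2, 3. (A is shown rounded to 4 decimals, so these recover the underlying integer eigenvalues to within that precision.)
Verification: the trace of A = 0 equals the sum of eigenvalues 0, and det(A) ≈ -30.0004 matches the eigenvalue product -30.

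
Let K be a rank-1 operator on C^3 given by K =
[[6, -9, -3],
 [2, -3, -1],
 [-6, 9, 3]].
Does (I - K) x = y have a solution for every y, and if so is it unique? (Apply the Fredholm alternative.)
(I - K) is invertible (det(I - K) = -5 ≠ 0), so for every y in C^3 the equation (I - K) x = y has a unique solution.

K has rank 1, so it is an outer product K = u v^T: every row of K is a multiple of one row vector. Reading off the entries, u = (3, 1, -3) and v = (2, -3, -1) (row i of K equals u_i·v^T). A rank-one matrix u v^T satisfies K u = u (v·u) and kills the (2)-dimensional subspace v^⊥, so its characteristic polynomial is lambda^2 (lambda - v·u) with v·u = tr K = 6. Hence the eigenvalues of I - K are 1 (multiplicity 2) and 1 - (6) = -5, so det(I - K) = -5. (Direct check: I - K =
[[-5, 9, 3],
 [-2, 4, 1],
 [6, -9, -2]]
has determinant -5.) The finite-dimensional Fredholm alternative says: either (I - K) is invertible, or ker(I - K) ≠ {0} and then range(I - K) = ker((I - K)^*)^⊥, with dim ker(I - K) = dim ker((I - K)^*). Since det(I - K) ≠ 0, 1 is not an eigenvalue of K and ker(I - K) = {0}, so we are in the first case: for every y there is a unique x = (I - K)^(-1) y. Explicitly, by the Sherman–Morrison formula, (I - u v^T)^(-1) = I + u v^T/(1 - v·u), i.e. (I - K)^(-1) = I + K/(-5).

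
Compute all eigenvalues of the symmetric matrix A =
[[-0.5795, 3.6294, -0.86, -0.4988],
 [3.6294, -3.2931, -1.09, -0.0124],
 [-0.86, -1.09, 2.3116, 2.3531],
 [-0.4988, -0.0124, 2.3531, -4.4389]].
sigma(A) ≈ {-6, -5, 1, 4}

A is real symmetric, so its spectrum consists of real eigenvalues. Expanding the characteristic polynomial of the displayed matrix gives
  det(λ I - A) = p(λ) = λ^4 + (6)λ^3 + (-21)λ^2 + (-105.9984)λ + (120.0089).
Solving p(λ) = 0 yields eigenvalues ≈ -6, -5, 1, 4. (A is shown rounded to 4 decimals, so these recover the underlying integer eigenvalues to within that precision.)
Verification: the trace of A = -6 equals the sum of eigenvalues -6, and det(A) ≈ 120.0089 matches the eigenvalue product 120.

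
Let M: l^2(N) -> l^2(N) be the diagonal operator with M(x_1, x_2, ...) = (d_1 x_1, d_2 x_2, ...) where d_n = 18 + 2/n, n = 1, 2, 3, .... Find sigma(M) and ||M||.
sigma(M) = {18 + 2/n : n ≥ 1} ∪ {18}; ||M|| = 20

A bounded diagonal operator on l^2 with diagonal entries d_n has spectrum equal to the closure of {d_n : n ≥ 1}: every d_n is an eigenvalue (with eigenvector e_n), so {d_n} ⊂ sigma(M); the spectrum is closed, so its closure is too; and for lambda not in the closure, (M - lambda I) has bounded inverse (the diagonal entries 1/(d_n - lambda) are bounded). For our sequence d_n = 18 + 2/n, n = 1, 2, 3, ...:
  - {d_n} = {18 + 2/n : n ≥ 1}; the only limit point is 18
  - closure = {18 + 2/n : n ≥ 1} ∪ {18}
For the norm: a diagonal operator has ||M|| = sup_n |d_n|. Here d_n = 18 + 2/n is positive and decreasing, so sup_n |d_n| = d_1 = 18 + 2 = 20. So ||M|| = 20.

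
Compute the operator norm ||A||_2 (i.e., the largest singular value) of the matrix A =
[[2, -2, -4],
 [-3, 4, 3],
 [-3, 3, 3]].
||A||_2 ≈ 9.0668 (= sqrt(largest eigenvalue of A^T A))

||A||_2 = sigma_max(A) = sqrt(lambda_max(A^T A)). Form the symmetric matrix M = A^T A =
[[22, -25, -26],
 [-25, 29, 29],
 [-26, 29, 34]].
Its characteristic polynomial (trace, sum of principal 2x2 minors, determinant of M give the coefficients) is
  p(λ) = det(λ I - M) = λ^3 - 85λ^2 + 230λ - 36.
No integer candidate from the rational root theorem (±divisors of 36) is a root, so the roots are irrational. The cubic discriminant is Δ = 257733908 > 0, so there are three distinct real roots. p(0) = -36 and p(1) = 110 have opposite signs, so a root lies in (0, 1); Newton's method refines it to λ ≈ 0.1668. p(2) = 92 and p(3) = -84 have opposite signs, so a root lies in (2, 3); Newton's method refines it to λ ≈ 2.6257. p(82) = -1348 and p(83) = 5276 have opposite signs, so a root lies in (82, 83); Newton's method refines it to λ ≈ 82.2075. Check (Vieta): the three roots sum to 85, matching tr M = 85.
So the eigenvalues of A^T A are ≈ 0.1668, 2.6257, 82.2075 (all ≥ 0, as they must be for A^T A). The largest is λ_max ≈ 82.2075, hence ||A||_2 = sqrt(λ_max) ≈ 9.0668.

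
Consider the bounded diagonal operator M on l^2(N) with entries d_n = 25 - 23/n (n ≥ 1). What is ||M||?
||M|| = 25

For a diagonal operator on l^2 with entries d_n, ||M|| = sup_n |d_n|. Here d_1 = 2, d_2 = 27/2, ..., and d_n = 25 - 23/n increases monotonically toward 25. All terms lie in [2, 25), so |d_n| = d_n and the supremum is the limit 25, which is not attained by any individual d_n. Hence ||M|| = 25.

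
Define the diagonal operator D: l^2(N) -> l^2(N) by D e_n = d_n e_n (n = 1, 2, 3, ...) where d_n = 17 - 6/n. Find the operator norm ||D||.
||D|| = 17

For a diagonal operator on l^2 with entries d_n, ||D|| = sup_n |d_n|. Here d_1 = 11, d_2 = 14, ..., and d_n = 17 - 6/n increases monotonically toward 17. All terms lie in [11, 17), so |d_n| = d_n and the supremum is the limit 17, which is not attained by any individual d_n. Hence ||D|| = 17.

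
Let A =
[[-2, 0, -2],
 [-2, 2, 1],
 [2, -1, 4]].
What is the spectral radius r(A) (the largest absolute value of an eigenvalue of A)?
r(A) ≈ 3.0486

The eigenvalues of A are the roots of its characteristic polynomial. With M = A (coefficients from the trace, the sum of principal 2x2 minors, and det A):
  p(λ) = det(λ I - M) = λ^3 - 4λ^2 + λ + 14.
No integer candidate from the rational root theorem (±divisors of 14) is a root, so the roots are irrational. The cubic discriminant is Δ = -2704 < 0, so there is one real root and a complex-conjugate pair. p(-2) = -12 and p(-1) = 8 have opposite signs, so a root lies in (-2, -1); Newton's method refines it to λ ≈ -1.5063. Dividing out (λ - (-1.5063)) leaves approximately λ^2 - 5.5063λ + 9.2942. For λ^2 - 5.5063λ + 9.2942 the discriminant is -6.8574. It is negative, so the remaining roots are the complex-conjugate pair λ ≈ 2.7532 ± 1.3093i. Their product equals the constant term, so |λ|^2 ≈ 9.2942 and |λ| ≈ 3.0486.
Thus the eigenvalues (to 4 decimals) are -1.5063 (modulus 1.5063); 2.7532 ± 1.3093i (modulus 3.0486). The spectral radius is the largest modulus: r(A) ≈ 3.0486. (Cross-check: r(A) ≤ ||A||_2 ≈ 5.3416; equality holds whenever A is normal, though it can also hold for some non-normal A.)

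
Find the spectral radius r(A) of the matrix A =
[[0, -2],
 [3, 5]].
r(A) = 3

The eigenvalues of A are the roots of its characteristic polynomial. With M = A (coefficients from the trace and determinant):
  p(λ) = det(λ I - M) = λ^2 - 5λ + 6.
For λ^2 - 5λ + 6 the discriminant is 1. It is a perfect square (1^2), so the roots are rational: λ = (5 ± 1)/2 = 3, 2.
Thus the eigenvalues (to 4 decimals) are 3 (modulus 3); 2 (modulus 2). The spectral radius is the largest modulus: r(A) = 3. (Cross-check: r(A) ≤ ||A||_2 ≈ 6.085; equality holds whenever A is normal, though it can also hold for some non-normal A.)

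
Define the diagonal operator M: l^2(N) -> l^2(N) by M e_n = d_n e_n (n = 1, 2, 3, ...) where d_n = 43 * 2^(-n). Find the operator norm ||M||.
||M|| = 43/2 (attained at n = 1)

For M diagonal, ||M|| = sup_n |d_n|. The sequence d_n = 43 * 2^(-n) is positive and strictly decreasing (ratio 2^(-1) < 1), so the supremum is d_1 = 43/2. Hence ||M|| = 43/2.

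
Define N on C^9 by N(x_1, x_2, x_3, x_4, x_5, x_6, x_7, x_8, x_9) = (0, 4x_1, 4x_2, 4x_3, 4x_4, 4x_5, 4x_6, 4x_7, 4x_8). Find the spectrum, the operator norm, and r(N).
sigma(N) = {0}; ||N|| = 4; r(N) = 0. (N is nilpotent with N^9 = 0.)

On C^9, N is a strictly lower-triangular matrix with 4 on the subdiagonal and zeros elsewhere, so its characteristic polynomial is lambda^9 and every eigenvalue is 0: sigma(N) = {0}. For the operator norm, N e_i = 4e_{i+1} for i = 1, ..., 8 and N e_9 = 0, so the singular values of N are 4 (with multiplicity 8) and 0; hence ||N|| = 4. The spectral radius r(N) = max|lambda| = 0. Note ||N|| > r(N) — characteristic of non-normal nilpotent operators. Indeed N^9 = 0.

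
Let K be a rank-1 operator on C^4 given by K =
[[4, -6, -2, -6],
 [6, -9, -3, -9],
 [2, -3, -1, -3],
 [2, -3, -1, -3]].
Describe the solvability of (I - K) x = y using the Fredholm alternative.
(I - K) is invertible (det(I - K) = 10 ≠ 0), so for every y in C^4 the equation (I - K) x = y has a unique solution.

K has rank 1, so it is an outer product K = u v^T: every row of K is a multiple of one row vector. Reading off the entries, u = (2, 3, 1, 1) and v = (2, -3, -1, -3) (row i of K equals u_i·v^T). A rank-one matrix u v^T satisfies K u = u (v·u) and kills the (3)-dimensional subspace v^⊥, so its characteristic polynomial is lambda^3 (lambda - v·u) with v·u = tr K = -9. Hence the eigenvalues of I - K are 1 (multiplicity 3) and 1 - (-9) = 10, so det(I - K) = 10. (Direct check: I - K =
[[-3, 6, 2, 6],
 [-6, 10, 3, 9],
 [-2, 3, 2, 3],
 [-2, 3, 1, 4]]
has determinant 10.) The finite-dimensional Fredholm alternative says: either (I - K) is invertible, or ker(I - K) ≠ {0} and then range(I - K) = ker((I - K)^*)^⊥, with dim ker(I - K) = dim ker((I - K)^*). Since det(I - K) ≠ 0, 1 is not an eigenvalue of K and ker(I - K) = {0}, so we are in the first case: for every y there is a unique x = (I - K)^(-1) y. Explicitly, by the Sherman–Morrison formula, (I - u v^T)^(-1) = I + u v^T/(1 - v·u), i.e. (I - K)^(-1) = I + K/(10).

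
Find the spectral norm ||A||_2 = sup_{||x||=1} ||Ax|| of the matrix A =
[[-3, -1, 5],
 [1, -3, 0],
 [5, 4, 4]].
||A||_2 ≈ 7.6199 (= sqrt(largest eigenvalue of A^T A))

||A||_2 = sigma_max(A) = sqrt(lambda_max(A^T A)). Form the symmetric matrix M = A^T A =
[[35, 20, 5],
 [20, 26, 11],
 [5, 11, 41]].
Its characteristic polynomial (trace, sum of principal 2x2 minors, determinant of M give the coefficients) is
  p(λ) = det(λ I - M) = λ^3 - 102λ^2 + 2865λ - 18225.
No integer candidate from the rational root theorem (±divisors of 18225) is a root, so the roots are irrational. The cubic discriminant is Δ = 868035825 > 0, so there are three distinct real roots. p(8) = -1321 and p(9) = 27 have opposite signs, so a root lies in (8, 9); Newton's method refines it to λ ≈ 8.9788. p(34) = 577 and p(35) = -25 have opposite signs, so a root lies in (34, 35); Newton's method refines it to λ ≈ 34.9583. p(58) = -71 and p(59) = 1127 have opposite signs, so a root lies in (58, 59); Newton's method refines it to λ ≈ 58.0629. Check (Vieta): the three roots sum to 102, matching tr M = 102.
So the eigenvalues of A^T A are ≈ 8.9788, 34.9583, 58.0629 (all ≥ 0, as they must be for A^T A). The largest is λ_max ≈ 58.0629, hence ||A||_2 = sqrt(λ_max) ≈ 7.6199.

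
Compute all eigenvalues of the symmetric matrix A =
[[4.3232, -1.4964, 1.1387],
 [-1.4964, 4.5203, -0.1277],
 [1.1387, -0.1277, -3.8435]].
sigma(A) ≈ {-4, 3, 6}

A is real symmetric, so its spectrum consists of real eigenvalues. Expanding the characteristic polynomial of the displayed matrix gives
  det(λ I - A) = p(λ) = λ^3 + (-5)λ^2 + (-18)λ + (72).
Solving p(λ) = 0 yields eigenvalues ≈ -4, 3, 6. (A is shown rounded to 4 decimals, so these recover the underlying integer eigenvalues to within that precision.)
Verification: the trace of A = 5 equals the sum of eigenvalues 5, and det(A) ≈ -72.0004 matches the eigenvalue product -72.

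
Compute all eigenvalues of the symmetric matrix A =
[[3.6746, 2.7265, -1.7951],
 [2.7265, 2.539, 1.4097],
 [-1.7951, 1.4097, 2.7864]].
sigma(A) ≈ {-1, 4, 6}

A is real symmetric, so its spectrum consists of real eigenvalues. Expanding the characteristic polynomial of the displayed matrix gives
  det(λ I - A) = p(λ) = λ^3 + (-9)λ^2 + (14)λ + (24).
Solving p(λ) = 0 yields eigenvalues ≈ -1, 4, 6. (A is shown rounded to 4 decimals, so these recover the underlying integer eigenvalues to within that precision.)
Verification: the trace of A = 9 equals the sum of eigenvalues 9, and det(A) ≈ -24.0001 matches the eigenvalue product -24.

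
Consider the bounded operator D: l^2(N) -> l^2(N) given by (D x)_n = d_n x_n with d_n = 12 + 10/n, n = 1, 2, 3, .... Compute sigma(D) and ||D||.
sigma(D) = {12 + 10/n : n ≥ 1} ∪ {12}; ||D|| = 22

A bounded diagonal operator on l^2 with diagonal entries d_n has spectrum equal to the closure of {d_n : n ≥ 1}: every d_n is an eigenvalue (with eigenvector e_n), so {d_n} ⊂ sigma(D); the spectrum is closed, so its closure is too; and for lambda not in the closure, (D - lambda I) has bounded inverse (the diagonal entries 1/(d_n - lambda) are bounded). For our sequence d_n = 12 + 10/n, n = 1, 2, 3, ...:
  - {d_n} = {12 + 10/n : n ≥ 1}; the only limit point is 12
  - closure = {12 + 10/n : n ≥ 1} ∪ {12}
For the norm: a diagonal operator has ||D|| = sup_n |d_n|. Here d_n = 12 + 10/n is positive and decreasing, so sup_n |d_n| = d_1 = 12 + 10 = 22. So ||D|| = 22.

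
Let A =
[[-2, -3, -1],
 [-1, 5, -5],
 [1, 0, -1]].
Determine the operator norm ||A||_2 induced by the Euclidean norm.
||A||_2 ≈ 7.2793 (= sqrt(largest eigenvalue of A^T A))

||A||_2 = sigma_max(A) = sqrt(lambda_max(A^T A)). Form the symmetric matrix M = A^T A =
[[6, 1, 6],
 [1, 34, -22],
 [6, -22, 27]].
Its characteristic polynomial (trace, sum of principal 2x2 minors, determinant of M give the coefficients) is
  p(λ) = det(λ I - M) = λ^3 - 67λ^2 + 763λ - 1089.
No integer candidate from the rational root theorem (±divisors of 1089) is a root, so the roots are irrational. The cubic discriminant is Δ = 496507200 > 0, so there are three distinct real roots. p(1) = -392 and p(2) = 177 have opposite signs, so a root lies in (1, 2); Newton's method refines it to λ ≈ 1.6645. p(12) = 147 and p(13) = -296 have opposite signs, so a root lies in (12, 13); Newton's method refines it to λ ≈ 12.347. p(52) = -1973 and p(53) = 24 have opposite signs, so a root lies in (52, 53); Newton's method refines it to λ ≈ 52.9885. Check (Vieta): the three roots sum to 67, matching tr M = 67.
So the eigenvalues of A^T A are ≈ 1.6645, 12.347, 52.9885 (all ≥ 0, as they must be for A^T A). The largest is λ_max ≈ 52.9885, hence ||A||_2 = sqrt(λ_max) ≈ 7.2793.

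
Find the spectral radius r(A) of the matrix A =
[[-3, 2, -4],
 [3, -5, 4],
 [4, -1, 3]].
r(A) ≈ 4.8602

The eigenvalues of A are the roots of its characteristic polynomial. With M = A (coefficients from the trace, the sum of principal 2x2 minors, and det A):
  p(λ) = det(λ I - M) = λ^3 + 5λ^2 + 5λ + 21.
No integer candidate from the rational root theorem (±divisors of 21) is a root, so the roots are irrational. The cubic discriminant is Δ = -12832 < 0, so there is one real root and a complex-conjugate pair. p(-5) = -4 and p(-4) = 17 have opposite signs, so a root lies in (-5, -4); Newton's method refines it to λ ≈ -4.8602. Dividing out (λ - (-4.8602)) leaves approximately λ^2 + 0.1398λ + 4.3208. For λ^2 + 0.1398λ + 4.3208 the discriminant is -17.2635. It is negative, so the remaining roots are the complex-conjugate pair λ ≈ -0.0699 ± 2.0775i. Their product equals the constant term, so |λ|^2 ≈ 4.3208 and |λ| ≈ 2.0786.
Thus the eigenvalues (to 4 decimals) are -4.8602 (modulus 4.8602); -0.0699 ± 2.0775i (modulus 2.0786). The spectral radius is the largest modulus: r(A) ≈ 4.8602. (Cross-check: r(A) ≤ ||A||_2 ≈ 9.8594; equality holds whenever A is normal, though it can also hold for some non-normal A.)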